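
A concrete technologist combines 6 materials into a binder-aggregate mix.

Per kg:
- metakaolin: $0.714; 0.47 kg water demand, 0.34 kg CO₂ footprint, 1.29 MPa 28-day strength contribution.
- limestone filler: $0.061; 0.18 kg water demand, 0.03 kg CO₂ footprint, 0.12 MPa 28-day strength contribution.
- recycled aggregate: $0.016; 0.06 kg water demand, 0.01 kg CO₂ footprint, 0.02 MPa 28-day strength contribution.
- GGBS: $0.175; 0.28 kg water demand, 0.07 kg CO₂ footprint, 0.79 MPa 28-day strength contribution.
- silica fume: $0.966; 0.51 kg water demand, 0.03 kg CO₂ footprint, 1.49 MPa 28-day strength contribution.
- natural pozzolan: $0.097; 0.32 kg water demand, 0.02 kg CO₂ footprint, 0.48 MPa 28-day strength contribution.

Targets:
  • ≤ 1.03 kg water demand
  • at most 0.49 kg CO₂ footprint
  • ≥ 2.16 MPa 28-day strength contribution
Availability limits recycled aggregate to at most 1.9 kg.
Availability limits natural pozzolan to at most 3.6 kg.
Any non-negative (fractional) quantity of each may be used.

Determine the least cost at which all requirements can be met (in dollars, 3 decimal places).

Let x1 = kg of metakaolin, x2 = kg of limestone filler, x3 = kg of recycled aggregate, x4 = kg of GGBS, x5 = kg of silica fume, x6 = kg of natural pozzolan.
min 0.714x1 + 0.061x2 + 0.016x3 + 0.175x4 + 0.966x5 + 0.097x6 with:
  0.47x1 + 0.18x2 + 0.06x3 + 0.28x4 + 0.51x5 + 0.32x6 ≤ 1.03   (water demand)
  0.34x1 + 0.03x2 + 0.01x3 + 0.07x4 + 0.03x5 + 0.02x6 ≤ 0.49   (CO₂ footprint)
  1.29x1 + 0.12x2 + 0.02x3 + 0.79x4 + 1.49x5 + 0.48x6 ≥ 2.16   (28-day strength contribution)
  x3 ≤ 1.9
  x6 ≤ 3.6
  x1, x2, x3, x4, x5, x6 ≥ 0.
The cheapest feasible vertex uses only GGBS, natural pozzolan; metakaolin, limestone filler, recycled aggregate, silica fume are not used. Binding constraints: water demand and 28-day strength contribution.
Optimal quantities: GGBS = 1.662 kg, natural pozzolan = 1.764 kg.
Objective = 0.175·1.662 + 0.097·1.764 = 0.46196.

$0.462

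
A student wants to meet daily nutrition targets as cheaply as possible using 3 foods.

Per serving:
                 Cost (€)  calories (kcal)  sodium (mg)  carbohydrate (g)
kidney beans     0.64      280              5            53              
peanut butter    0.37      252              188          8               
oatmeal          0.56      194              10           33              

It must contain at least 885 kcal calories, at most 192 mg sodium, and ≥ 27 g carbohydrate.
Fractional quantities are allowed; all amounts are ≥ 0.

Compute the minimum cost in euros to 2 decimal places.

Treat it as an LP. Let x1 = servings of kidney beans, x2 = servings of peanut butter, x3 = servings of oatmeal.
min 0.64x1 + 0.37x2 + 0.56x3 s.t.:
  280x1 + 252x2 + 194x3 ≥ 885   (calories)
  5x1 + 188x2 + 10x3 ≤ 192   (sodium)
  53x1 + 8x2 + 33x3 ≥ 27   (carbohydrate)
  x1, x2, x3 ≥ 0.
The cheapest feasible vertex uses only kidney beans, peanut butter; oatmeal is not used. There the calories and sodium constraints are tight.
That vertex is x1 = 2.297, x2 = 0.9602.
Hence cost = 0.64·2.297 + 0.37·0.9602 = €1.8254.

€1.83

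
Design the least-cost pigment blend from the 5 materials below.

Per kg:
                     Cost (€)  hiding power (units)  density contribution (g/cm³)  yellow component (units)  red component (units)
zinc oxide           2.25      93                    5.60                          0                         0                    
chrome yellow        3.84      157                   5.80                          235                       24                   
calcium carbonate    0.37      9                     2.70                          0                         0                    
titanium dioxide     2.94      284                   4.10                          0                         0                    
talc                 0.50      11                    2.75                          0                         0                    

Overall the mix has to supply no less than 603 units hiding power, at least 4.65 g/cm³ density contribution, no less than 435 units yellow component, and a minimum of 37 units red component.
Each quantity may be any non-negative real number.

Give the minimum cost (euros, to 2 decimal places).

€10.34

Treat it as an LP. Let x1 = kg of zinc oxide, x2 = kg of chrome yellow, x3 = kg of calcium carbonate, x4 = kg of titanium dioxide, x5 = kg of talc.
Minimize 2.25x1 + 3.84x2 + 0.37x3 + 2.94x4 + 0.5x5 subject to:
  93x1 + 157x2 + 9x3 + 284x4 + 11x5 ≥ 603   (hiding power)
  5.6x1 + 5.8x2 + 2.7x3 + 4.1x4 + 2.75x5 ≥ 4.65   (density contribution)
  235x2 ≥ 435   (yellow component)
  24x2 ≥ 37   (red component)
  x1, x2, x3, x4, x5 ≥ 0.
The cheapest feasible vertex uses only chrome yellow, titanium dioxide; zinc oxide, calcium carbonate, talc are not used. There the hiding power and yellow component constraints are tight.
That vertex is x2 = 1.851, x4 = 1.1.
Objective = 3.84·1.851 + 2.94·1.1 = 10.3418.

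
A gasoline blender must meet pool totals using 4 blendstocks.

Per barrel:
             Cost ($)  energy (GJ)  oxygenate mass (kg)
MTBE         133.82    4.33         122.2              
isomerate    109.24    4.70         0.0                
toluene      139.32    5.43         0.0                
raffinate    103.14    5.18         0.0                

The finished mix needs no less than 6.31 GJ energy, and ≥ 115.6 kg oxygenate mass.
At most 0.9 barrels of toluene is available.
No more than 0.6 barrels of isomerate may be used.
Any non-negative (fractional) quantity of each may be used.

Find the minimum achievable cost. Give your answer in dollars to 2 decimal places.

$170.67

This is a linear program. Let x1 = barrels of MTBE, x2 = barrels of isomerate, x3 = barrels of toluene, x4 = barrels of raffinate.
Minimize 133.82x1 + 109.24x2 + 139.32x3 + 103.14x4 with:
  4.33x1 + 4.7x2 + 5.43x3 + 5.18x4 ≥ 6.31   (energy)
  122.2x1 ≥ 115.6   (oxygenate mass)
  x3 ≤ 0.9
  x2 ≤ 0.6
  x1, x2, x3, x4 ≥ 0.
The cheapest feasible vertex uses only MTBE, raffinate; isomerate, toluene are not used. There the energy and oxygenate mass constraints are tight.
Solving gives x1 = 0.94599, x4 = 0.42739.
Total cost: 133.82·0.94599 + 103.14·0.42739 = 170.6734.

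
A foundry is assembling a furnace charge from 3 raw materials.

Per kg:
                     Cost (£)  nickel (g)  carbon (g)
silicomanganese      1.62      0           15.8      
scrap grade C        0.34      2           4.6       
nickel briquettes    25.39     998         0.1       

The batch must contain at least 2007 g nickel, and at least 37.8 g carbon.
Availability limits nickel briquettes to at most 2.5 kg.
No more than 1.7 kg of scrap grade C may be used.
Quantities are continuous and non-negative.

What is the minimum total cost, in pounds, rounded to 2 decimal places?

Set it up as a linear program. Let x1 = kg of silicomanganese, x2 = kg of scrap grade C, x3 = kg of nickel briquettes.
Minimize 1.62x1 + 0.34x2 + 25.39x3 subject to:
  2x2 + 998x3 ≥ 2007   (nickel)
  15.8x1 + 4.6x2 + 0.1x3 ≥ 37.8   (carbon)
  x3 ≤ 2.5
  x2 ≤ 1.7
  x1, x2, x3 ≥ 0.
All 3 inputs are positive at the optimum. There the nickel, carbon, the scrap grade C cap constraints are tight.
Optimal quantities: silicomanganese = 1.8848 kg, scrap grade C = 1.7 kg, nickel briquettes = 2.0076 kg.
Cost = 1.62·1.8848 + 0.34·1.7 + 25.39·2.0076 = 54.6043.

£54.60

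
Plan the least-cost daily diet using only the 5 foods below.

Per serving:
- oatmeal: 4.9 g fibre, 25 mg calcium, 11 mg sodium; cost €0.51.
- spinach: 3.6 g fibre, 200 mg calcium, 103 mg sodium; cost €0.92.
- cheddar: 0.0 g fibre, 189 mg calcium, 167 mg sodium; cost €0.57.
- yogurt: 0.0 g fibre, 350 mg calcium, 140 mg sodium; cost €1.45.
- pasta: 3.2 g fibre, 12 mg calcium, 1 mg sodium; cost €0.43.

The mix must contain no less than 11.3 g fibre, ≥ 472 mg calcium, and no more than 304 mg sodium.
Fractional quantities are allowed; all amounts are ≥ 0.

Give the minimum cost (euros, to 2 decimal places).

This is a linear program. Let x1 = servings of oatmeal, x2 = servings of spinach, x3 = servings of cheddar, x4 = servings of yogurt, x5 = servings of pasta.
Minimize 0.51x1 + 0.92x2 + 0.57x3 + 1.45x4 + 0.43x5 subject to:
  4.9x1 + 3.6x2 + 3.2x5 ≥ 11.3   (fibre)
  25x1 + 200x2 + 189x3 + 350x4 + 12x5 ≥ 472   (calcium)
  11x1 + 103x2 + 167x3 + 140x4 + 1x5 ≤ 304   (sodium)
  x1, x2, x3, x4, x5 ≥ 0.
The minimum-cost mix takes nothing from cheddar, yogurt, pasta — only oatmeal, spinach. Binding constraints: fibre and calcium.
That vertex is x1 = 0.6301, x2 = 2.281.
Total cost: 0.51·0.6301 + 0.92·2.281 = 2.4199.

€2.42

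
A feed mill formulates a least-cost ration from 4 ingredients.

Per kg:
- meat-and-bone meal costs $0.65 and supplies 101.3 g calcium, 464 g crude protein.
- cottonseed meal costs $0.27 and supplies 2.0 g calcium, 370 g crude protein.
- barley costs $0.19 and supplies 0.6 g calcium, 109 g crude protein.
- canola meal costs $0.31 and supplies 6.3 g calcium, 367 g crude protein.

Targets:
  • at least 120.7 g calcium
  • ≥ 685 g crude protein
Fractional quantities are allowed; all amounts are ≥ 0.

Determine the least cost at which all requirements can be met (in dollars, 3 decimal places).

Let x1 = kg of meat-and-bone meal, x2 = kg of cottonseed meal, x3 = kg of barley, x4 = kg of canola meal.
min 0.65x1 + 0.27x2 + 0.19x3 + 0.31x4 subject to:
  101.3x1 + 2x2 + 0.6x3 + 6.3x4 ≥ 120.7   (calcium)
  464x1 + 370x2 + 109x3 + 367x4 ≥ 685   (crude protein)
  x1, x2, x3, x4 ≥ 0.
At the optimum only meat-and-bone meal, cottonseed meal are positive (barley, canola meal = 0). There the calcium and crude protein constraints are tight.
So meat-and-bone meal = 1.1843 kg, cottonseed meal = 0.3662 kg.
Objective = 0.65·1.1843 + 0.27·0.3662 = 0.86867.

$0.869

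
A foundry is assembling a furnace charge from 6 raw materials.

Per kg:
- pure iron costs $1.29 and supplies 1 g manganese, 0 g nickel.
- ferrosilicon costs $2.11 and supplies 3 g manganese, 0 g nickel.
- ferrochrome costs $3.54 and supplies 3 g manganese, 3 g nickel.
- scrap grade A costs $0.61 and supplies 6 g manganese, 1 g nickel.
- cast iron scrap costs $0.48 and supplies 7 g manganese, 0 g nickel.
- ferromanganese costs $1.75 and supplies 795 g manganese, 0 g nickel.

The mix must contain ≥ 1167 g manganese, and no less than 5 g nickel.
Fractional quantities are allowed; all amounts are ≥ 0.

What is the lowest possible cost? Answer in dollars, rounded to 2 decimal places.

Set it up as a linear program. Let x1 = kg of pure iron, x2 = kg of ferrosilicon, x3 = kg of ferrochrome, x4 = kg of scrap grade A, x5 = kg of cast iron scrap, x6 = kg of ferromanganese.
min 1.29x1 + 2.11x2 + 3.54x3 + 0.61x4 + 0.48x5 + 1.75x6 with:
  1x1 + 3x2 + 3x3 + 6x4 + 7x5 + 795x6 ≥ 1167   (manganese)
  3x3 + 1x4 ≥ 5   (nickel)
  x1, x2, x3, x4, x5, x6 ≥ 0.
The cheapest feasible vertex uses only scrap grade A, ferromanganese; pure iron, ferrosilicon, ferrochrome, cast iron scrap are not used. There the manganese and nickel constraints are tight.
That vertex is x4 = 5, x6 = 1.43.
Total cost: 0.61·5 + 1.75·1.43 = 5.5525.

$5.55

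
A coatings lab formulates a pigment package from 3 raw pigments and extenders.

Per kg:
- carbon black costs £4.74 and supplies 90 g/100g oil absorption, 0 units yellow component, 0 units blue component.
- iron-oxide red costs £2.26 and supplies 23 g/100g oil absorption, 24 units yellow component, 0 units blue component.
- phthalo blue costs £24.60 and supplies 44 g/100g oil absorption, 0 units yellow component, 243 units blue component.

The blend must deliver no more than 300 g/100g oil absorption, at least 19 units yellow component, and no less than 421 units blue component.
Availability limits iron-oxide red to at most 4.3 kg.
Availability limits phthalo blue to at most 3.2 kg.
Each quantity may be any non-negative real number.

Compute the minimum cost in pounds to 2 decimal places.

Set it up as a linear program. Let x1 = kg of carbon black, x2 = kg of iron-oxide red, x3 = kg of phthalo blue.
Minimize 4.74x1 + 2.26x2 + 24.6x3 subject to:
  90x1 + 23x2 + 44x3 ≤ 300   (oil absorption)
  24x2 ≥ 19   (yellow component)
  243x3 ≥ 421   (blue component)
  x2 ≤ 4.3
  x3 ≤ 3.2
  x1, x2, x3 ≥ 0.
The minimum-cost mix takes nothing from carbon black — only iron-oxide red, phthalo blue. There the yellow component and blue component constraints are tight.
Solving gives x2 = 0.79167, x3 = 1.7325.
Total cost: 2.26·0.79167 + 24.6·1.7325 = 44.4087.

£44.41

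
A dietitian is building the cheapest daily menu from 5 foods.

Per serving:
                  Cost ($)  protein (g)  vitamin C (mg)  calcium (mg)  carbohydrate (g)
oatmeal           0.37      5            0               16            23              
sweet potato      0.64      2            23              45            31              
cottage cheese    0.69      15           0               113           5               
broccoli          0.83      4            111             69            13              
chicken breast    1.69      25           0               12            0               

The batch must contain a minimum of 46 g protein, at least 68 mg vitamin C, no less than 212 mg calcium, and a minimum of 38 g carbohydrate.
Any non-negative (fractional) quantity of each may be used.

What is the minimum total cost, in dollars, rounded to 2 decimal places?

$2.61

Treat it as an LP. Let x1 = servings of oatmeal, x2 = servings of sweet potato, x3 = servings of cottage cheese, x4 = servings of broccoli, x5 = servings of chicken breast.
min 0.37x1 + 0.64x2 + 0.69x3 + 0.83x4 + 1.69x5 with:
  5x1 + 2x2 + 15x3 + 4x4 + 25x5 ≥ 46   (protein)
  23x2 + 111x4 ≥ 68   (vitamin C)
  16x1 + 45x2 + 113x3 + 69x4 + 12x5 ≥ 212   (calcium)
  23x1 + 31x2 + 5x3 + 13x4 ≥ 38   (carbohydrate)
  x1, x2, x3, x4, x5 ≥ 0.
At the optimum only oatmeal, cottage cheese, broccoli are positive (sweet potato, chicken breast = 0). The protein, vitamin C, carbohydrate requirements are met with equality.
Optimal quantities: oatmeal = 0.7275 servings, cottage cheese = 2.661 servings, broccoli = 0.6126 servings.
Total cost: 0.37·0.7275 + 0.69·2.661 + 0.83·0.6126 = 2.6137.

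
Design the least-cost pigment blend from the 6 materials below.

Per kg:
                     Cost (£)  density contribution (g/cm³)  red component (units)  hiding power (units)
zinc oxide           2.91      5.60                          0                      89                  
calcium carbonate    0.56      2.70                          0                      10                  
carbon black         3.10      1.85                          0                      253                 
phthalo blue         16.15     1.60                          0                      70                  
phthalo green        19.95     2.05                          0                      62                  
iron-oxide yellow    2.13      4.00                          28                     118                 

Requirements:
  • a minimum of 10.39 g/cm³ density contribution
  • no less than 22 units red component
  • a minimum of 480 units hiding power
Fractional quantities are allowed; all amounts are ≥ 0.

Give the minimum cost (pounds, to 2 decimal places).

£7.15

Let x1 = kg of zinc oxide, x2 = kg of calcium carbonate, x3 = kg of carbon black, x4 = kg of phthalo blue, x5 = kg of phthalo green, x6 = kg of iron-oxide yellow.
Minimise 2.91x1 + 0.56x2 + 3.1x3 + 16.15x4 + 19.95x5 + 2.13x6 s.t.:
  5.6x1 + 2.7x2 + 1.85x3 + 1.6x4 + 2.05x5 + 4x6 ≥ 10.39   (density contribution)
  28x6 ≥ 22   (red component)
  89x1 + 10x2 + 253x3 + 70x4 + 62x5 + 118x6 ≥ 480   (hiding power)
  x1, x2, x3, x4, x5, x6 ≥ 0.
The cheapest feasible vertex uses only calcium carbonate, carbon black, iron-oxide yellow; zinc oxide, phthalo blue, phthalo green are not used. There the density contribution, red component, hiding power constraints are tight.
Solving gives x2 = 1.681, x3 = 1.464, x6 = 0.7857.
Total cost: 0.56·1.681 + 3.1·1.464 + 2.13·0.7857 = 7.1533.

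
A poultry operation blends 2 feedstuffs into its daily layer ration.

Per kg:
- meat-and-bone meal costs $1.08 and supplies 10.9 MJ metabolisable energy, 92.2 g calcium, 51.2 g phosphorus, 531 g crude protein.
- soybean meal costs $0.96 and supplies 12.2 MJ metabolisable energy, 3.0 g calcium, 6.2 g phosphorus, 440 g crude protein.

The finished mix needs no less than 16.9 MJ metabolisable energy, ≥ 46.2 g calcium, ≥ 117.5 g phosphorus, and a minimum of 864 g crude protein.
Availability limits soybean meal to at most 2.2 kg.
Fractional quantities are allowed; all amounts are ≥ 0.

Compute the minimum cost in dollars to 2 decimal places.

Let x1 = kg of meat-and-bone meal, x2 = kg of soybean meal.
min 1.08x1 + 0.96x2 with:
  10.9x1 + 12.2x2 ≥ 16.9   (metabolisable energy)
  92.2x1 + 3x2 ≥ 46.2   (calcium)
  51.2x1 + 6.2x2 ≥ 117.5   (phosphorus)
  531x1 + 440x2 ≥ 864   (crude protein)
  x2 ≤ 2.2
  x1, x2 ≥ 0.
The optimal basis is {meat-and-bone meal}; soybean meal drops out. Binding constraint: phosphorus.
That vertex is x1 = 2.295.
Total cost: 1.08·2.295 = 2.4786.

$2.48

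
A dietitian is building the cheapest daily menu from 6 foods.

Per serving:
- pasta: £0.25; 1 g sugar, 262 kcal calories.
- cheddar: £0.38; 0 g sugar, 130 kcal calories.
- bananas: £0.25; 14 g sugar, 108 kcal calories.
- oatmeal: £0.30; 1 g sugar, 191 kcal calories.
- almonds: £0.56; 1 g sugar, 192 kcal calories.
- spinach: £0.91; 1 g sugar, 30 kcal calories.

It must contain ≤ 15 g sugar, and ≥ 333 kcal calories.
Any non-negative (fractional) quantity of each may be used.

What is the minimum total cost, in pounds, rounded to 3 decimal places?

Let x1 = servings of pasta, x2 = servings of cheddar, x3 = servings of bananas, x4 = servings of oatmeal, x5 = servings of almonds, x6 = servings of spinach.
Minimize 0.25x1 + 0.38x2 + 0.25x3 + 0.3x4 + 0.56x5 + 0.91x6 with:
  1x1 + 14x3 + 1x4 + 1x5 + 1x6 ≤ 15   (sugar)
  262x1 + 130x2 + 108x3 + 191x4 + 192x5 + 30x6 ≥ 333   (calories)
  x1, x2, x3, x4, x5, x6 ≥ 0.
The minimum-cost mix takes nothing from cheddar, bananas, oatmeal, almonds, spinach — only pasta. The calories requirement is met with equality.
Solving gives x1 = 1.271.
Total cost: 0.25·1.271 = 0.31775.

£0.318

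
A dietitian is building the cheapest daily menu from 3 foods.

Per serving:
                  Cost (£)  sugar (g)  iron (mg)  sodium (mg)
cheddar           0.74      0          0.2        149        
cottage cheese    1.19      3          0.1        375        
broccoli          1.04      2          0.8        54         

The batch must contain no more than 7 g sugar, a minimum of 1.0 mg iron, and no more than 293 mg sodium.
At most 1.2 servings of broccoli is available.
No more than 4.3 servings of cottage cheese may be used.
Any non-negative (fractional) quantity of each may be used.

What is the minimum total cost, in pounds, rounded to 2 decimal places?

£1.40

Let x1 = servings of cheddar, x2 = servings of cottage cheese, x3 = servings of broccoli.
Minimise 0.74x1 + 1.19x2 + 1.04x3 subject to:
  3x2 + 2x3 ≤ 7   (sugar)
  0.2x1 + 0.1x2 + 0.8x3 ≥ 1   (iron)
  149x1 + 375x2 + 54x3 ≤ 293   (sodium)
  x3 ≤ 1.2
  x2 ≤ 4.3
  x1, x2, x3 ≥ 0.
At the optimum only cheddar, broccoli are positive (cottage cheese = 0). There the iron and the broccoli cap constraints are tight.
So cheddar = 0.2 servings, broccoli = 1.2 servings.
Objective = 0.74·0.2 + 1.04·1.2 = 1.3960.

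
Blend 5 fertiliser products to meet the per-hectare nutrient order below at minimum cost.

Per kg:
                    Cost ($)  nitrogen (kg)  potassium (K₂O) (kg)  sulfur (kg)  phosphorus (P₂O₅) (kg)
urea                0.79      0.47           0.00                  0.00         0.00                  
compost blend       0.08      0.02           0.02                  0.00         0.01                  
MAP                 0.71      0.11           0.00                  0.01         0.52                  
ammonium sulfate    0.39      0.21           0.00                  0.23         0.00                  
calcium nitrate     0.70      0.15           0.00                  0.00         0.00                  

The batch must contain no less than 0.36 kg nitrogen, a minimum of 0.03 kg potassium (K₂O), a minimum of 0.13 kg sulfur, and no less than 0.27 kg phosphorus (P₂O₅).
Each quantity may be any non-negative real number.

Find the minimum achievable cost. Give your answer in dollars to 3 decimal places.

Treat it as an LP. Let x1 = kg of urea, x2 = kg of compost blend, x3 = kg of MAP, x4 = kg of ammonium sulfate, x5 = kg of calcium nitrate.
Minimize 0.79x1 + 0.08x2 + 0.71x3 + 0.39x4 + 0.7x5 subject to:
  0.47x1 + 0.02x2 + 0.11x3 + 0.21x4 + 0.15x5 ≥ 0.36   (nitrogen)
  0.02x2 ≥ 0.03   (potassium (K₂O))
  0.01x3 + 0.23x4 ≥ 0.13   (sulfur)
  0.01x2 + 0.52x3 ≥ 0.27   (phosphorus (P₂O₅))
  x1, x2, x3, x4, x5 ≥ 0.
The minimum-cost mix takes nothing from calcium nitrate — only urea, compost blend, MAP, ammonium sulfate. There the nitrogen, potassium (K₂O), sulfur, phosphorus (P₂O₅) constraints are tight.
Optimal quantities: urea = 0.3443 kg, compost blend = 1.5 kg, MAP = 0.4904 kg, ammonium sulfate = 0.5439 kg.
Hence cost = 0.79·0.3443 + 0.08·1.5 + 0.71·0.4904 + 0.39·0.5439 = $0.95230.

$0.952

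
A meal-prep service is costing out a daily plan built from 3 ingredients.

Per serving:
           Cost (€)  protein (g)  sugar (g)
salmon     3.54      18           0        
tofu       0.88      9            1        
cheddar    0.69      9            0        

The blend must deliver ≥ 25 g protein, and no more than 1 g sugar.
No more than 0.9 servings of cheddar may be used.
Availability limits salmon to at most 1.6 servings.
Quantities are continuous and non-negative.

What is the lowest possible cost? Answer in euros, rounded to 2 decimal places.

€3.05

Treat it as an LP. Let x1 = servings of salmon, x2 = servings of tofu, x3 = servings of cheddar.
Minimize 3.54x1 + 0.88x2 + 0.69x3 subject to:
  18x1 + 9x2 + 9x3 ≥ 25   (protein)
  1x2 ≤ 1   (sugar)
  x3 ≤ 0.9
  x1 ≤ 1.6
  x1, x2, x3 ≥ 0.
All 3 inputs are positive at the optimum. Binding constraints: protein, sugar, the cheddar cap.
Solving gives x1 = 0.4389, x2 = 1, x3 = 0.9.
Total cost: 3.54·0.4389 + 0.88·1 + 0.69·0.9 = 3.0547.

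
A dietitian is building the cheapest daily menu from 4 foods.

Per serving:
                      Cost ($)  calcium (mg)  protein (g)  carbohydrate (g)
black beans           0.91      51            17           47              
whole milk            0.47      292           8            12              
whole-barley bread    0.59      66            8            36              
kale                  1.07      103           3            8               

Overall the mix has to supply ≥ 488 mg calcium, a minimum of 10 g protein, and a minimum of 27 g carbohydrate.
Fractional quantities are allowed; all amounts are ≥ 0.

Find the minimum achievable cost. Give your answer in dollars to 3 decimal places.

Treat it as an LP. Let x1 = servings of black beans, x2 = servings of whole milk, x3 = servings of whole-barley bread, x4 = servings of kale.
Minimise 0.91x1 + 0.47x2 + 0.59x3 + 1.07x4 subject to:
  51x1 + 292x2 + 66x3 + 103x4 ≥ 488   (calcium)
  17x1 + 8x2 + 8x3 + 3x4 ≥ 10   (protein)
  47x1 + 12x2 + 36x3 + 8x4 ≥ 27   (carbohydrate)
  x1, x2, x3, x4 ≥ 0.
The cheapest feasible vertex uses only whole milk, whole-barley bread; black beans, kale are not used. The calcium and carbohydrate requirements are met with equality.
Solving gives x2 = 1.624, x3 = 0.2086.
Hence cost = 0.47·1.624 + 0.59·0.2086 = $0.88635.

$0.886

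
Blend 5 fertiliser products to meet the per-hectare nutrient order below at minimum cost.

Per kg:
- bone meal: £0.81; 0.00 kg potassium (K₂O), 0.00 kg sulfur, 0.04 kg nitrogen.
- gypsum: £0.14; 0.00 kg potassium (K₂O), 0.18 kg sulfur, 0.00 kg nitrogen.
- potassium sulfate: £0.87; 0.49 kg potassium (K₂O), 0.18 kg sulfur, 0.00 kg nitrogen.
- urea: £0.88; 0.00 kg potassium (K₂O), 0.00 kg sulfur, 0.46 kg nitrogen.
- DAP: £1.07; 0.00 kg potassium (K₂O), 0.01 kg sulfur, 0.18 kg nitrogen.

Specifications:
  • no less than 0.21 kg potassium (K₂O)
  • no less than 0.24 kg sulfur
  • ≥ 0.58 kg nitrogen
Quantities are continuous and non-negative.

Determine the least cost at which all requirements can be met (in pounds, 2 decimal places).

£1.61

Treat it as an LP. Let x1 = kg of bone meal, x2 = kg of gypsum, x3 = kg of potassium sulfate, x4 = kg of urea, x5 = kg of DAP.
Minimise 0.81x1 + 0.14x2 + 0.87x3 + 0.88x4 + 1.07x5 subject to:
  0.49x3 ≥ 0.21   (potassium (K₂O))
  0.18x2 + 0.18x3 + 0.01x5 ≥ 0.24   (sulfur)
  0.04x1 + 0.46x4 + 0.18x5 ≥ 0.58   (nitrogen)
  x1, x2, x3, x4, x5 ≥ 0.
The cheapest feasible vertex uses only gypsum, potassium sulfate, urea; bone meal, DAP are not used. Binding constraints: potassium (K₂O), sulfur, nitrogen.
Optimal quantities: gypsum = 0.9048 kg, potassium sulfate = 0.4286 kg, urea = 1.261 kg.
Objective = 0.14·0.9048 + 0.87·0.4286 + 0.88·1.261 = 1.6092.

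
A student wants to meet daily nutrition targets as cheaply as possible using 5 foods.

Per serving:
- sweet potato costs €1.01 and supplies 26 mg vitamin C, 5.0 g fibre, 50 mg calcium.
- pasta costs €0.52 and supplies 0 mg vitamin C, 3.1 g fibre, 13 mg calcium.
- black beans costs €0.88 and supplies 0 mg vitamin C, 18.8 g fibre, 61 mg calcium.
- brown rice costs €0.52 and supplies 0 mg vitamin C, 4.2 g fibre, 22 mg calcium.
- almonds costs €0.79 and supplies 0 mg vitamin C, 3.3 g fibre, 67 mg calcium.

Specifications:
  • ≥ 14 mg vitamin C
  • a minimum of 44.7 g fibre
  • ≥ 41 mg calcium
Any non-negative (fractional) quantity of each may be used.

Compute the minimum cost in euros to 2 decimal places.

€2.51

Let x1 = servings of sweet potato, x2 = servings of pasta, x3 = servings of black beans, x4 = servings of brown rice, x5 = servings of almonds.
min 1.01x1 + 0.52x2 + 0.88x3 + 0.52x4 + 0.79x5 with:
  26x1 ≥ 14   (vitamin C)
  5x1 + 3.1x2 + 18.8x3 + 4.2x4 + 3.3x5 ≥ 44.7   (fibre)
  50x1 + 13x2 + 61x3 + 22x4 + 67x5 ≥ 41   (calcium)
  x1, x2, x3, x4, x5 ≥ 0.
The optimal basis is {sweet potato, black beans}; pasta, brown rice, almonds drop out. The vitamin C and fibre requirements are met with equality.
Solving gives x1 = 0.5385, x3 = 2.234.
Objective = 1.01·0.5385 + 0.88·2.234 = 2.5098.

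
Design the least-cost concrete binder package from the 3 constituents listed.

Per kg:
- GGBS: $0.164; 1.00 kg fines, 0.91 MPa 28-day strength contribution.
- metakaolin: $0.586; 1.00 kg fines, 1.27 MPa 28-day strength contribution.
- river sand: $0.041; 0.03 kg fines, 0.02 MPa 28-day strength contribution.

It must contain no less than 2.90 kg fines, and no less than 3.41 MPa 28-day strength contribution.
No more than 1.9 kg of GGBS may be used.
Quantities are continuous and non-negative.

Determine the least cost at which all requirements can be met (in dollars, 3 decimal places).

This is a linear program. Let x1 = kg of GGBS, x2 = kg of metakaolin, x3 = kg of river sand.
Minimize 0.164x1 + 0.586x2 + 0.041x3 with:
  1x1 + 1x2 + 0.03x3 ≥ 2.9   (fines)
  0.91x1 + 1.27x2 + 0.02x3 ≥ 3.41   (28-day strength contribution)
  x1 ≤ 1.9
  x1, x2, x3 ≥ 0.
The optimal basis is {GGBS, metakaolin}; river sand drops out. Binding constraints: 28-day strength contribution and the GGBS cap.
So GGBS = 1.9 kg, metakaolin = 1.324 kg.
Total cost: 0.164·1.9 + 0.586·1.324 = 1.08746.

$1.087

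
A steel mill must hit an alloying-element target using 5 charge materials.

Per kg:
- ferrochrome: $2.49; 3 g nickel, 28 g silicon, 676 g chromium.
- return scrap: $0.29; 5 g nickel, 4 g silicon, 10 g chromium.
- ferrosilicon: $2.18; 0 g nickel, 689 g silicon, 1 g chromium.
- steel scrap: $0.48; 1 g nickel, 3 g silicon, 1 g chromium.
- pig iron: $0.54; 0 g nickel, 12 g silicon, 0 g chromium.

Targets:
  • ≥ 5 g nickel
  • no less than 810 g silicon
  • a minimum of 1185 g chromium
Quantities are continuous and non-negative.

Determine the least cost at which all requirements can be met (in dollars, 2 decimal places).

Let x1 = kg of ferrochrome, x2 = kg of return scrap, x3 = kg of ferrosilicon, x4 = kg of steel scrap, x5 = kg of pig iron.
Minimise 2.49x1 + 0.29x2 + 2.18x3 + 0.48x4 + 0.54x5 s.t.:
  3x1 + 5x2 + 1x4 ≥ 5   (nickel)
  28x1 + 4x2 + 689x3 + 3x4 + 12x5 ≥ 810   (silicon)
  676x1 + 10x2 + 1x3 + 1x4 ≥ 1185   (chromium)
  x1, x2, x3, x4, x5 ≥ 0.
The cheapest feasible vertex uses only ferrochrome, ferrosilicon; return scrap, steel scrap, pig iron are not used. There the silicon and chromium constraints are tight.
So ferrochrome = 1.751 kg, ferrosilicon = 1.104 kg.
Hence cost = 2.49·1.751 + 2.18·1.104 = $6.7667.

$6.77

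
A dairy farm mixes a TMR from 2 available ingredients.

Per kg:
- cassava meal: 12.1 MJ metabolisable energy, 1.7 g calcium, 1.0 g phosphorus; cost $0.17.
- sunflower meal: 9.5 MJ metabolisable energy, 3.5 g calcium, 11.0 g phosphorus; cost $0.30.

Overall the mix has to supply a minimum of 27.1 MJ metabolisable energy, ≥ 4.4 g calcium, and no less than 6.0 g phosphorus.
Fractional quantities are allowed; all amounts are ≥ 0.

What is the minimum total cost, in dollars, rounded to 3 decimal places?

Let x1 = kg of cassava meal, x2 = kg of sunflower meal.
Minimize 0.17x1 + 0.3x2 with:
  12.1x1 + 9.5x2 ≥ 27.1   (metabolisable energy)
  1.7x1 + 3.5x2 ≥ 4.4   (calcium)
  1x1 + 11x2 ≥ 6   (phosphorus)
  x1, x2 ≥ 0.
Both inputs are positive at the optimum. The metabolisable energy and phosphorus requirements are met with equality.
That vertex is x1 = 1.951, x2 = 0.3681.
Total cost: 0.17·1.951 + 0.3·0.3681 = 0.44210.

$0.442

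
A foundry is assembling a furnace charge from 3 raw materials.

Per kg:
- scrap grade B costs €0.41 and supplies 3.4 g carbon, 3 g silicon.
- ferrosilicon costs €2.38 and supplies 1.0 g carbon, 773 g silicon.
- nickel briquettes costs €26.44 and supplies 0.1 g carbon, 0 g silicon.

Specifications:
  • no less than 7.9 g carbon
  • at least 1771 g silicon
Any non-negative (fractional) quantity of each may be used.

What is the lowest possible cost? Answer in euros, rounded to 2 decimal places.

€6.11

This is a linear program. Let x1 = kg of scrap grade B, x2 = kg of ferrosilicon, x3 = kg of nickel briquettes.
min 0.41x1 + 2.38x2 + 26.44x3 s.t.:
  3.4x1 + 1x2 + 0.1x3 ≥ 7.9   (carbon)
  3x1 + 773x2 ≥ 1771   (silicon)
  x1, x2, x3 ≥ 0.
At the optimum only scrap grade B, ferrosilicon are positive (nickel briquettes = 0). Binding constraints: carbon and silicon.
So scrap grade B = 1.6516 kg, ferrosilicon = 2.2847 kg.
Cost = 0.41·1.6516 + 2.38·2.2847 = 6.1147.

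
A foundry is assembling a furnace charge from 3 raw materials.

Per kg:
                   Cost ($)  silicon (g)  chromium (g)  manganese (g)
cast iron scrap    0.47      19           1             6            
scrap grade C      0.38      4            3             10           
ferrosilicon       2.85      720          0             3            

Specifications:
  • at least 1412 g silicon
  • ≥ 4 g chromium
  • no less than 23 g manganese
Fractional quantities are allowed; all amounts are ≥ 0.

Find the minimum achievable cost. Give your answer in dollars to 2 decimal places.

$6.21

Treat it as an LP. Let x1 = kg of cast iron scrap, x2 = kg of scrap grade C, x3 = kg of ferrosilicon.
min 0.47x1 + 0.38x2 + 2.85x3 s.t.:
  19x1 + 4x2 + 720x3 ≥ 1412   (silicon)
  1x1 + 3x2 ≥ 4   (chromium)
  6x1 + 10x2 + 3x3 ≥ 23   (manganese)
  x1, x2, x3 ≥ 0.
The minimum-cost mix takes nothing from cast iron scrap — only scrap grade C, ferrosilicon. Binding constraints: silicon and manganese.
Optimal quantities: scrap grade C = 1.715 kg, ferrosilicon = 1.952 kg.
Hence cost = 0.38·1.715 + 2.85·1.952 = $6.2149.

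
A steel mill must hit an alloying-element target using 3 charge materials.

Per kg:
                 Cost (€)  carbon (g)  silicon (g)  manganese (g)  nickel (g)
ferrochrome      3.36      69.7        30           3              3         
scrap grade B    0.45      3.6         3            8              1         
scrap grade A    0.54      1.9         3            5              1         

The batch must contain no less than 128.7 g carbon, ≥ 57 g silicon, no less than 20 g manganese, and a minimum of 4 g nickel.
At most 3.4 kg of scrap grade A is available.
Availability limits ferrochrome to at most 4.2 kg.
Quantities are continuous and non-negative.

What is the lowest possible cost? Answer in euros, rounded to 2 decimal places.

Let x1 = kg of ferrochrome, x2 = kg of scrap grade B, x3 = kg of scrap grade A.
min 3.36x1 + 0.45x2 + 0.54x3 subject to:
  69.7x1 + 3.6x2 + 1.9x3 ≥ 128.7   (carbon)
  30x1 + 3x2 + 3x3 ≥ 57   (silicon)
  3x1 + 8x2 + 5x3 ≥ 20   (manganese)
  3x1 + 1x2 + 1x3 ≥ 4   (nickel)
  x3 ≤ 3.4
  x1 ≤ 4.2
  x1, x2, x3 ≥ 0.
At the optimum only ferrochrome, scrap grade B are positive (scrap grade A = 0). Binding constraints: carbon and manganese.
That vertex is x1 = 1.751, x2 = 1.843.
Hence cost = 3.36·1.751 + 0.45·1.843 = €6.7127.

€6.71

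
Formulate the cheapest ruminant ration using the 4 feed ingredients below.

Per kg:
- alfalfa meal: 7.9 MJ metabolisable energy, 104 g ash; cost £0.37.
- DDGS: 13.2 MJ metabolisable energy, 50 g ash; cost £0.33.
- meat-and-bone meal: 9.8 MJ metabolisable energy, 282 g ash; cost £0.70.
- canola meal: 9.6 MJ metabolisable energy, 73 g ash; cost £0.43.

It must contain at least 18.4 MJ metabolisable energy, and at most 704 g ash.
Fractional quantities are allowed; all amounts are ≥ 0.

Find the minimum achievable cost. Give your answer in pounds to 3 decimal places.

Let x1 = kg of alfalfa meal, x2 = kg of DDGS, x3 = kg of meat-and-bone meal, x4 = kg of canola meal.
Minimize 0.37x1 + 0.33x2 + 0.7x3 + 0.43x4 subject to:
  7.9x1 + 13.2x2 + 9.8x3 + 9.6x4 ≥ 18.4   (metabolisable energy)
  104x1 + 50x2 + 282x3 + 73x4 ≤ 704   (ash)
  x1, x2, x3, x4 ≥ 0.
At the optimum only DDGS is positive (alfalfa meal, meat-and-bone meal, canola meal = 0). Binding constraint: metabolisable energy.
That vertex is x2 = 1.394.
Hence cost = 0.33·1.394 = £0.46002.

£0.460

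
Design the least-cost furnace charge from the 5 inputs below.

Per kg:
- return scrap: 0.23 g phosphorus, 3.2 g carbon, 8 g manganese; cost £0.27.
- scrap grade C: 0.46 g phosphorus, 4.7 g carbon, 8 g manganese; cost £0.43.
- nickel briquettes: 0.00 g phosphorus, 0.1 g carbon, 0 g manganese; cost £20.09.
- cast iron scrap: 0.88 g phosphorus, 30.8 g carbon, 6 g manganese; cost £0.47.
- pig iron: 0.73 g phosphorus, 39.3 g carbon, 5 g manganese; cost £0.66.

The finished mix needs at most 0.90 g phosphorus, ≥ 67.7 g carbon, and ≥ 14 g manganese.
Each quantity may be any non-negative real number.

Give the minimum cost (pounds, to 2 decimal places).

This is a linear program. Let x1 = kg of return scrap, x2 = kg of scrap grade C, x3 = kg of nickel briquettes, x4 = kg of cast iron scrap, x5 = kg of pig iron.
Minimize 0.27x1 + 0.43x2 + 20.09x3 + 0.47x4 + 0.66x5 with:
  0.23x1 + 0.46x2 + 0.88x4 + 0.73x5 ≤ 0.9   (phosphorus)
  3.2x1 + 4.7x2 + 0.1x3 + 30.8x4 + 39.3x5 ≥ 67.7   (carbon)
  8x1 + 8x2 + 6x4 + 5x5 ≥ 14   (manganese)
  x1, x2, x3, x4, x5 ≥ 0.
At the optimum only return scrap, nickel briquettes, pig iron are positive (scrap grade C, cast iron scrap = 0). The phosphorus, carbon, manganese requirements are met with equality.
So return scrap = 1.21962 kg, nickel briquettes = 304.467 kg, pig iron = 0.848614 kg.
Objective = 0.27·1.21962 + 20.09·304.467 + 0.66·0.848614 = 6117.6314.

£6117.63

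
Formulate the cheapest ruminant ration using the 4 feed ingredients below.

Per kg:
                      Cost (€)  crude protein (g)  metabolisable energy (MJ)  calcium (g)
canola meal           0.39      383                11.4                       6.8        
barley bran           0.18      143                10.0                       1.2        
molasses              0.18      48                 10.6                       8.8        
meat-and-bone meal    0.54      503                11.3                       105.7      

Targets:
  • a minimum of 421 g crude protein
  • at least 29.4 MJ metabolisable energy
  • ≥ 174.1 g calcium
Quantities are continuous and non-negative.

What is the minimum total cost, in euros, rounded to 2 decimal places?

Let x1 = kg of canola meal, x2 = kg of barley bran, x3 = kg of molasses, x4 = kg of meat-and-bone meal.
Minimise 0.39x1 + 0.18x2 + 0.18x3 + 0.54x4 with:
  383x1 + 143x2 + 48x3 + 503x4 ≥ 421   (crude protein)
  11.4x1 + 10x2 + 10.6x3 + 11.3x4 ≥ 29.4   (metabolisable energy)
  6.8x1 + 1.2x2 + 8.8x3 + 105.7x4 ≥ 174.1   (calcium)
  x1, x2, x3, x4 ≥ 0.
The optimal basis is {molasses, meat-and-bone meal}; canola meal, barley bran drop out. Binding constraints: metabolisable energy and calcium.
So molasses = 1.117 kg, meat-and-bone meal = 1.554 kg.
Cost = 0.18·1.117 + 0.54·1.554 = 1.0402.

€1.04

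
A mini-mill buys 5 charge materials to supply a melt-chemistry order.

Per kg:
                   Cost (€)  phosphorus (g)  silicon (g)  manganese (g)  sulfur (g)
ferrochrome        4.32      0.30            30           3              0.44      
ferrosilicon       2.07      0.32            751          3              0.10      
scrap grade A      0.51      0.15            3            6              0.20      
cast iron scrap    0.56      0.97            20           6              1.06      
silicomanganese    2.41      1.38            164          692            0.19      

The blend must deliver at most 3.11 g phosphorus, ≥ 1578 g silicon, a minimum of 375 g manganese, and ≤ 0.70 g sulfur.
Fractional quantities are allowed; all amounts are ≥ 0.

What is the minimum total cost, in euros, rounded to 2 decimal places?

€5.39

This is a linear program. Let x1 = kg of ferrochrome, x2 = kg of ferrosilicon, x3 = kg of scrap grade A, x4 = kg of cast iron scrap, x5 = kg of silicomanganese.
Minimize 4.32x1 + 2.07x2 + 0.51x3 + 0.56x4 + 2.41x5 s.t.:
  0.3x1 + 0.32x2 + 0.15x3 + 0.97x4 + 1.38x5 ≤ 3.11   (phosphorus)
  30x1 + 751x2 + 3x3 + 20x4 + 164x5 ≥ 1578   (silicon)
  3x1 + 3x2 + 6x3 + 6x4 + 692x5 ≥ 375   (manganese)
  0.44x1 + 0.1x2 + 0.2x3 + 1.06x4 + 0.19x5 ≤ 0.7   (sulfur)
  x1, x2, x3, x4, x5 ≥ 0.
At the optimum only ferrosilicon, silicomanganese are positive (ferrochrome, scrap grade A, cast iron scrap = 0). The silicon and manganese requirements are met with equality.
So ferrosilicon = 1.985 kg, silicomanganese = 0.5333 kg.
Total cost: 2.07·1.985 + 2.41·0.5333 = 5.3942.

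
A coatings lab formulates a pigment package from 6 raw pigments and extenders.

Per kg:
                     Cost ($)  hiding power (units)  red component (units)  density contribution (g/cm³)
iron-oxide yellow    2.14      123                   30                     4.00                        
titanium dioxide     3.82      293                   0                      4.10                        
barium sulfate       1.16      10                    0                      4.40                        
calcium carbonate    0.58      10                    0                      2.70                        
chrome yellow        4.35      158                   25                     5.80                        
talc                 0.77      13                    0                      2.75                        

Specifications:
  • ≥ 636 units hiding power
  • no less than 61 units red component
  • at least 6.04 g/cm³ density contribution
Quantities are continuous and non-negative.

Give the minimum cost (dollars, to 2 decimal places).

$9.38

Let x1 = kg of iron-oxide yellow, x2 = kg of titanium dioxide, x3 = kg of barium sulfate, x4 = kg of calcium carbonate, x5 = kg of chrome yellow, x6 = kg of talc.
Minimize 2.14x1 + 3.82x2 + 1.16x3 + 0.58x4 + 4.35x5 + 0.77x6 with:
  123x1 + 293x2 + 10x3 + 10x4 + 158x5 + 13x6 ≥ 636   (hiding power)
  30x1 + 25x5 ≥ 61   (red component)
  4x1 + 4.1x2 + 4.4x3 + 2.7x4 + 5.8x5 + 2.75x6 ≥ 6.04   (density contribution)
  x1, x2, x3, x4, x5, x6 ≥ 0.
At the optimum only iron-oxide yellow, titanium dioxide are positive (barium sulfate, calcium carbonate, chrome yellow, talc = 0). The hiding power and red component requirements are met with equality.
That vertex is x1 = 2.033, x2 = 1.317.
Total cost: 2.14·2.033 + 3.82·1.317 = 9.3816.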